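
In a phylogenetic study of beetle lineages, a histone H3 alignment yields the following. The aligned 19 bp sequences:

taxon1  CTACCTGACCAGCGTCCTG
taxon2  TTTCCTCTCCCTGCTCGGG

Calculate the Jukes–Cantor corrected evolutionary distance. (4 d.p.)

The sequences differ at 10 of 19 sites (1, 3, 7, 8, 11, 12, 13, 14, 17, 18), so p = 10/19 ≈ 0.526316.
d = −(3/4) ln(1 − 4p/3) = −0.75 ln(1 − 0.701755) = −0.75 ln(0.298245)
  = −0.75 × (-1.209840) = 0.907380 substitutions/site.

0.9074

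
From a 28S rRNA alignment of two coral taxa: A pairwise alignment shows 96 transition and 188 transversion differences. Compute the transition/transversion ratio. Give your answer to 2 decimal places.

R = 96/188 = 0.510638… ≈ 0.51 (to 2 d.p.).

0.51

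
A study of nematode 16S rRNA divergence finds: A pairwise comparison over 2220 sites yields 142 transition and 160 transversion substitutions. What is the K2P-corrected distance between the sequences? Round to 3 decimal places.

0.150

P = 142/2220 ≈ 0.063964 and Q = 160/2220 ≈ 0.072072.
Under the Kimura two-parameter model, d = −½ ln(1 − 2P − Q) − ¼ ln(1 − 2Q).
1 − 2P − Q = 0.8, giving −½ ln(0.8) = 0.111572.
1 − 2Q = 0.855856, giving −¼ ln(0.855856) = 0.038913.
d = 0.111572 + 0.038913 = 0.150485.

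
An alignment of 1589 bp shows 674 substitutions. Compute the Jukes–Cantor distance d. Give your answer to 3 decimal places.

p = 674/1589 ≈ 0.424166.
d = −(3/4) ln(1 − 4p/3) = −0.75 ln(1 − 0.565555) = −0.75 ln(0.434445)
  = −0.75 × (-0.833686) = 0.625265 substitutions/site.

0.625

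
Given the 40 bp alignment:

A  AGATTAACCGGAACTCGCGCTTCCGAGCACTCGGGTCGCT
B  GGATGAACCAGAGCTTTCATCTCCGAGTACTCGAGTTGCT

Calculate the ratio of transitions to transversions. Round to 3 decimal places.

5.000

Transitions are A↔G and C↔T; transversions are all other mismatches.
Transitions: 10. Transversions: 2.
R = 10/2 = 5.000.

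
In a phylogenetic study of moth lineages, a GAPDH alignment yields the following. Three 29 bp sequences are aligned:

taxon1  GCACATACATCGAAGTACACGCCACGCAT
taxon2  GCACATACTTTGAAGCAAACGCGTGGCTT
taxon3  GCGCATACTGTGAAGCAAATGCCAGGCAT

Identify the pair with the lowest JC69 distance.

taxon1–taxon2: 8/29 differ, p = 0.276, d = 0.344.
taxon1–taxon3: 8/29 differ, p = 0.276, d = 0.344.
taxon2–taxon3: 6/29 differ, p = 0.207, d = 0.242.
The smallest distance is between taxon2 and taxon3.

taxon2 and taxon3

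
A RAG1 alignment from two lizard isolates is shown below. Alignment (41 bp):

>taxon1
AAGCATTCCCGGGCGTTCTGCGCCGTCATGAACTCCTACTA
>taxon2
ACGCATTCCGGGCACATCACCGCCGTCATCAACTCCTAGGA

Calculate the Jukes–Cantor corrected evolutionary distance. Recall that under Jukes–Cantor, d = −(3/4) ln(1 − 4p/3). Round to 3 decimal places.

0.332

The sequences differ at 11 of 41 sites, so p = 11/41 ≈ 0.268293.
d = −(3/4) ln(1 − 4p/3) = −0.75 ln(1 − 0.357724) = −0.75 ln(0.642276)
  = −0.75 × (-0.442737) = 0.332053 substitutions/site.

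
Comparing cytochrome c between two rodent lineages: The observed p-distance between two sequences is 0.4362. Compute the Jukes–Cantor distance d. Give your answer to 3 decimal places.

d = −(3/4) ln(1 − 4p/3) = −0.75 ln(1 − 0.5816) = −0.75 ln(0.4184)
  = −0.75 × (-0.871317) = 0.653488 substitutions/site.

0.653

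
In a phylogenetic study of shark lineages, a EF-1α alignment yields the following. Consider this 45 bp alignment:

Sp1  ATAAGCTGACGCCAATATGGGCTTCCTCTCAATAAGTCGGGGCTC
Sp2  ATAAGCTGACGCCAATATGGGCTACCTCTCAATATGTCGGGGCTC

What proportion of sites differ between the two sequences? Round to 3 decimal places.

0.044

The sequences differ at 2 of 45 positions (sites 24, 35).
p = 2/45 = 0.044444… ≈ 0.044 (to 3 d.p.).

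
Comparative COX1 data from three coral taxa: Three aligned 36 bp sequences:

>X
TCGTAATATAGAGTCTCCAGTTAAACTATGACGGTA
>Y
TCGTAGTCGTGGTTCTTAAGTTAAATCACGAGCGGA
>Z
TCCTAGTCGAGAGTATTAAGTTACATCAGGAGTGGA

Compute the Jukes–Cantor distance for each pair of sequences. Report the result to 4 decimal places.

X–Y: 14/36 sites differ → p ≈ 0.388889, d = −0.75 ln(1 − 0.518519) = 0.548166 ≈ 0.5482.
X–Z: 14/36 sites differ → p ≈ 0.388889, d = −0.75 ln(1 − 0.518519) = 0.548166 ≈ 0.5482.
Y–Z: 8/36 sites differ → p ≈ 0.222222, d = −0.75 ln(1 − 0.296296) = 0.263548 ≈ 0.2635.

d(X,Y) = 0.5482, d(X,Z) = 0.5482, d(Y,Z) = 0.2635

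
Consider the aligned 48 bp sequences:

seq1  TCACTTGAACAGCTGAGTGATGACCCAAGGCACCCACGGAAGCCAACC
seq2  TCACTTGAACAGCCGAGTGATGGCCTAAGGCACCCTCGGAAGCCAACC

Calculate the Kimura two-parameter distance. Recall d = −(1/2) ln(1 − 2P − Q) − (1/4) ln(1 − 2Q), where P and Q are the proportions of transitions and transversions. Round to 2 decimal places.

Of 48 sites, 3 differences are transitions and 1 are transversions, so P = 3/48 = 0.0625 and Q = 1/48 ≈ 0.020833.
Under the Kimura two-parameter model, d = −½ ln(1 − 2P − Q) − ¼ ln(1 − 2Q).
1 − 2P − Q = 0.854167, giving −½ ln(0.854167) = 0.078814.
1 − 2Q = 0.958334, giving −¼ ln(0.958334) = 0.010640.
d = 0.078814 + 0.010640 = 0.089454.

0.09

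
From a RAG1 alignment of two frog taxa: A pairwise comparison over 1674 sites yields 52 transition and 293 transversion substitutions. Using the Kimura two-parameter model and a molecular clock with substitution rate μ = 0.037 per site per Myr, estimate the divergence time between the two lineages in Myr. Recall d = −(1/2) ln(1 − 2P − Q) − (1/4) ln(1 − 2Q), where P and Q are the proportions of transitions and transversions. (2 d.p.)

P = 52/1674 ≈ 0.031063 and Q = 293/1674 ≈ 0.17503.
Under the Kimura two-parameter model, d = −½ ln(1 − 2P − Q) − ¼ ln(1 − 2Q).
1 − 2P − Q = 0.762844, giving −½ ln(0.762844) = 0.135351.
1 − 2Q = 0.64994, giving −¼ ln(0.64994) = 0.107719.
d = 0.135351 + 0.107719 = 0.243070.
Under a molecular clock d = 2μt, so t = d/(2μ) = 0.243070 / (2 × 0.037) = 3.28 Myr.

3.28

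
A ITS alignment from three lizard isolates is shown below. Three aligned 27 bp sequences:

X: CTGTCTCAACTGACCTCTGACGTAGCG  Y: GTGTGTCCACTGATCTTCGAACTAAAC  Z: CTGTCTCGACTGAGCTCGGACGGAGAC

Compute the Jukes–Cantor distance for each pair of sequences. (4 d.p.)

X–Y: 11/27 sites differ → p ≈ 0.407407, d = −0.75 ln(1 − 0.543209) = 0.587647 ≈ 0.5876.
X–Z: 6/27 sites differ → p ≈ 0.222222, d = −0.75 ln(1 − 0.296296) = 0.263548 ≈ 0.2635.
Y–Z: 10/27 sites differ → p ≈ 0.37037, d = −0.75 ln(1 − 0.493827) = 0.510658 ≈ 0.5107.

d(X,Y) = 0.5876, d(X,Z) = 0.2635, d(Y,Z) = 0.5107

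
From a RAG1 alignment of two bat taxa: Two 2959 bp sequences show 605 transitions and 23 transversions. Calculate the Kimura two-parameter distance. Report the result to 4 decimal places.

0.2734

P = 605/2959 ≈ 0.204461 and Q = 23/2959 ≈ 0.007773.
Under the Kimura two-parameter model, d = −½ ln(1 − 2P − Q) − ¼ ln(1 − 2Q).
1 − 2P − Q = 0.583305, giving −½ ln(0.583305) = 0.269523.
1 − 2Q = 0.984454, giving −¼ ln(0.984454) = 0.003917.
d = 0.269523 + 0.003917 = 0.273440.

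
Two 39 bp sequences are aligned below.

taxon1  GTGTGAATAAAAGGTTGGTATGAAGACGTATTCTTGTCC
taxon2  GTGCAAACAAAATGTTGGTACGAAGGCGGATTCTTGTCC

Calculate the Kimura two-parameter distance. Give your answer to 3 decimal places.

Of 39 sites, 5 differences are transitions and 2 are transversions, so P = 5/39 ≈ 0.128205 and Q = 2/39 ≈ 0.051282.
Under the Kimura two-parameter model, d = −½ ln(1 − 2P − Q) − ¼ ln(1 − 2Q).
1 − 2P − Q = 0.692308, giving −½ ln(0.692308) = 0.183862.
1 − 2Q = 0.897436, giving −¼ ln(0.897436) = 0.027053.
d = 0.183862 + 0.027053 = 0.210915.

0.211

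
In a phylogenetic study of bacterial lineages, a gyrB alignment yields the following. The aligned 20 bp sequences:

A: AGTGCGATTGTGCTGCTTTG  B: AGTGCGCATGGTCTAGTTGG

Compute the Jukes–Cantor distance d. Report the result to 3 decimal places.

0.471

The sequences differ at 7 of 20 sites (7, 8, 11, 12, 15, 16, 19), so p = 7/20 = 0.35.
d = −(3/4) ln(1 − 4p/3) = −0.75 ln(1 − 0.466667) = −0.75 ln(0.533333)
  = −0.75 × (-0.628609) = 0.471457 substitutions/site.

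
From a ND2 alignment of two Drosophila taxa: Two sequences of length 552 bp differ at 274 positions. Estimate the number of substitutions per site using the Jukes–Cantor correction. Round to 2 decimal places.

p = 274/552 ≈ 0.496377.
d = −(3/4) ln(1 − 4p/3) = −0.75 ln(1 − 0.661836) = −0.75 ln(0.338164)
  = −0.75 × (-1.084224) = 0.813168 substitutions/site.

0.81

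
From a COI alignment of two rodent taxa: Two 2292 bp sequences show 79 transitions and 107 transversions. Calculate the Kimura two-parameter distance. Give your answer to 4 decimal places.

0.0859

P = 79/2292 ≈ 0.034468 and Q = 107/2292 ≈ 0.046684.
Under the Kimura two-parameter model, d = −½ ln(1 − 2P − Q) − ¼ ln(1 − 2Q).
1 − 2P − Q = 0.88438, giving −½ ln(0.88438) = 0.061434.
1 − 2Q = 0.906632, giving −¼ ln(0.906632) = 0.024505.
d = 0.061434 + 0.024505 = 0.085939.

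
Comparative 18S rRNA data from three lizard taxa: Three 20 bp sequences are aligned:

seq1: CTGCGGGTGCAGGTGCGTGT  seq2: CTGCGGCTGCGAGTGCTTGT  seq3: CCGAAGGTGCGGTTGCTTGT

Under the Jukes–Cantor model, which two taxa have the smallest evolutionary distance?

seq1–seq2: 4/20 differ, p = 0.200, d = 0.233.
seq1–seq3: 6/20 differ, p = 0.300, d = 0.383.
seq2–seq3: 6/20 differ, p = 0.300, d = 0.383.
The smallest distance is between seq1 and seq2.

seq1 and seq2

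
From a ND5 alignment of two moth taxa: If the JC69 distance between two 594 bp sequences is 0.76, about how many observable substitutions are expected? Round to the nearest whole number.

Invert JC69: p = (3/4)(1 − e^(−4d/3)) = 0.75 × (1 − e^(-1.013333)) = 0.75 × (1 − 0.363007) = 0.477745.
Expected differing sites = pL ≈ 0.477745 × 594 = 283.78053 ≈ 284.

284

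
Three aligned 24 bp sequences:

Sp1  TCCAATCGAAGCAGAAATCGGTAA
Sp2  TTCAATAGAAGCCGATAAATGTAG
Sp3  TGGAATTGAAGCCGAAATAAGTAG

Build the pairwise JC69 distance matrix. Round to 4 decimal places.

d(Sp1,Sp2) = 0.4408, d(Sp1,Sp3) = 0.3694, d(Sp2,Sp3) = 0.3041

Sp1–Sp2: 8/24 sites differ → p ≈ 0.333333, d = −0.75 ln(1 − 0.444444) = 0.440839 ≈ 0.4408.
Sp1–Sp3: 7/24 sites differ → p ≈ 0.291667, d = −0.75 ln(1 − 0.388889) = 0.369358 ≈ 0.3694.
Sp2–Sp3: 6/24 sites differ → p = 0.25, d = −0.75 ln(1 − 0.333333) = 0.304098 ≈ 0.3041.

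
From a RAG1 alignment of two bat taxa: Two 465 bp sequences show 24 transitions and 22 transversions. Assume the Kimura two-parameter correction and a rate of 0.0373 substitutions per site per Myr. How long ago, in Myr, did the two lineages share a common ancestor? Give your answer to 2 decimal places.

1.43

P = 24/465 ≈ 0.051613 and Q = 22/465 ≈ 0.047312.
Under the Kimura two-parameter model, d = −½ ln(1 − 2P − Q) − ¼ ln(1 − 2Q).
1 − 2P − Q = 0.849462, giving −½ ln(0.849462) = 0.081576.
1 − 2Q = 0.905376, giving −¼ ln(0.905376) = 0.024851.
d = 0.081576 + 0.024851 = 0.106427.
Under a molecular clock d = 2μt, so t = d/(2μ) = 0.106427 / (2 × 0.0373) = 1.43 Myr.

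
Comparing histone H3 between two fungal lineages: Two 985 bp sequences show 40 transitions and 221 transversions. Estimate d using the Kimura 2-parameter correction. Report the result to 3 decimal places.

P = 40/985 ≈ 0.040609 and Q = 221/985 ≈ 0.224365.
Under the Kimura two-parameter model, d = −½ ln(1 − 2P − Q) − ¼ ln(1 − 2Q).
1 − 2P − Q = 0.694417, giving −½ ln(0.694417) = 0.182341.
1 − 2Q = 0.55127, giving −¼ ln(0.55127) = 0.148883.
d = 0.182341 + 0.148883 = 0.331224.

0.331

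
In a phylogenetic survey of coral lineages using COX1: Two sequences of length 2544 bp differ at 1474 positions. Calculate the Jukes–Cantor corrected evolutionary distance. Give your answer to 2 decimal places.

p = 1474/2544 ≈ 0.579403.
d = −(3/4) ln(1 − 4p/3) = −0.75 ln(1 − 0.772537) = −0.75 ln(0.227463)
  = −0.75 × (-1.480768) = 1.110576 substitutions/site.

1.11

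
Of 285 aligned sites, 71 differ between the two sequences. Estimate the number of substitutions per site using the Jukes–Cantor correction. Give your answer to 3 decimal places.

0.303

p = 71/285 ≈ 0.249123.
d = −(3/4) ln(1 − 4p/3) = −0.75 ln(1 − 0.332164) = −0.75 ln(0.667836)
  = −0.75 × (-0.403713) = 0.302785 substitutions/site.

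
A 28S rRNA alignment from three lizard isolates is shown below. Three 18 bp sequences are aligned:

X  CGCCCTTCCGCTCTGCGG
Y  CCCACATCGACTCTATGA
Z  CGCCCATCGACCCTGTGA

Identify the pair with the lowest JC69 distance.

Y and Z

X–Y: 8/18 differ, p = 0.444, d = 0.673.
X–Z: 6/18 differ, p = 0.333, d = 0.441.
Y–Z: 4/18 differ, p = 0.222, d = 0.264.
The smallest distance is between Y and Z.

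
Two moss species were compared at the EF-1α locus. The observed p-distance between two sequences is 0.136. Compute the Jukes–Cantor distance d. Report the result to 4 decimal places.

d = −(3/4) ln(1 − 4p/3) = −0.75 ln(1 − 0.181333) = −0.75 ln(0.818667)
  = −0.75 × (-0.200078) = 0.150059 substitutions/site.

0.1501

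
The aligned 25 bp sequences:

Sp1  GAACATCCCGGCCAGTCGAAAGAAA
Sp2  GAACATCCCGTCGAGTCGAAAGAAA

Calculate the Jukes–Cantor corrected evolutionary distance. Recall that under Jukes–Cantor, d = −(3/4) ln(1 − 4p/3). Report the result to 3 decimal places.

The sequences differ at 2 of 25 sites (11, 13), so p = 2/25 = 0.08.
d = −(3/4) ln(1 − 4p/3) = −0.75 ln(1 − 0.106667) = −0.75 ln(0.893333)
  = −0.75 × (-0.112796) = 0.084597 substitutions/site.

0.085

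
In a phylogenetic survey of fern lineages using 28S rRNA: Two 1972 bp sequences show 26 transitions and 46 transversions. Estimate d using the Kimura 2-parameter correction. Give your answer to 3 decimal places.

P = 26/1972 ≈ 0.013185 and Q = 46/1972 ≈ 0.023327.
Under the Kimura two-parameter model, d = −½ ln(1 − 2P − Q) − ¼ ln(1 − 2Q).
1 − 2P − Q = 0.950303, giving −½ ln(0.950303) = 0.025487.
1 − 2Q = 0.953346, giving −¼ ln(0.953346) = 0.011944.
d = 0.025487 + 0.011944 = 0.037431.

0.037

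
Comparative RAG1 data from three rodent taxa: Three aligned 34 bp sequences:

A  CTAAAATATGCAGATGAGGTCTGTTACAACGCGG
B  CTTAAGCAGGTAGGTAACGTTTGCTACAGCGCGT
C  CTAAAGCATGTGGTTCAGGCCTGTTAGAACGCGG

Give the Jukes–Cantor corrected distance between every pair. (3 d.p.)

d(A,B) = 0.477, d(A,C) = 0.282, d(B,C) = 0.477

A–B: 12/34 sites differ → p ≈ 0.352941, d = −0.75 ln(1 − 0.470588) = 0.476991 ≈ 0.477.
A–C: 8/34 sites differ → p ≈ 0.235294, d = −0.75 ln(1 − 0.313725) = 0.282358 ≈ 0.282.
B–C: 12/34 sites differ → p ≈ 0.352941, d = −0.75 ln(1 − 0.470588) = 0.476991 ≈ 0.477.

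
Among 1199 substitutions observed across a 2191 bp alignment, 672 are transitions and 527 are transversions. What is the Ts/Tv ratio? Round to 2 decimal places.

1.28

R = 672/527 = 1.275142… ≈ 1.28 (to 2 d.p.).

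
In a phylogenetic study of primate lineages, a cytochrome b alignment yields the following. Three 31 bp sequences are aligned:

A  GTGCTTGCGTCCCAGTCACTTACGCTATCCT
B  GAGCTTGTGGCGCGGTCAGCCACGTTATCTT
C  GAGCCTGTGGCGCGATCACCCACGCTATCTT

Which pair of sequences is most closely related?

B and C

A–B: 10/31 differ, p = 0.323, d = 0.422.
A–C: 10/31 differ, p = 0.323, d = 0.422.
B–C: 4/31 differ, p = 0.129, d = 0.142.
The smallest distance is between B and C.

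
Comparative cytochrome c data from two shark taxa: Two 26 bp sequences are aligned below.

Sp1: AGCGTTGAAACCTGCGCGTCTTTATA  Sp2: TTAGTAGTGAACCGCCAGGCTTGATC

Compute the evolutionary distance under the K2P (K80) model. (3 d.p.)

Of 26 sites, 2 differences are transitions and 11 are transversions, so P = 2/26 ≈ 0.076923 and Q = 11/26 ≈ 0.423077.
Under the Kimura two-parameter model, d = −½ ln(1 − 2P − Q) − ¼ ln(1 − 2Q).
1 − 2P − Q = 0.423077, giving −½ ln(0.423077) = 0.430101.
1 − 2Q = 0.153846, giving −¼ ln(0.153846) = 0.467951.
d = 0.430101 + 0.467951 = 0.898052.

0.898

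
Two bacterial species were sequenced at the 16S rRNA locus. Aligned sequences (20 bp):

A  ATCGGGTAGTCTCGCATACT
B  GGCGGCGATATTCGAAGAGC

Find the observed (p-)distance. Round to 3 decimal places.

The sequences differ at 11 of 20 positions.
p = 11/20 = 0.550.

0.550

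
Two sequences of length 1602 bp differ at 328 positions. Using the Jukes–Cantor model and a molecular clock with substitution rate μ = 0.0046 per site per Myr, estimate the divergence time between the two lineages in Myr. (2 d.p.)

25.99

p = 328/1602 ≈ 0.204744.
d = −(3/4) ln(1 − 4p/3) = −0.75 ln(1 − 0.272992) = −0.75 ln(0.727008)
  = −0.75 × (-0.318818) = 0.239114 substitutions/site.
Under a molecular clock d = 2μt, so t = d/(2μ) = 0.239114 / (2 × 0.0046) = 25.99 Myr.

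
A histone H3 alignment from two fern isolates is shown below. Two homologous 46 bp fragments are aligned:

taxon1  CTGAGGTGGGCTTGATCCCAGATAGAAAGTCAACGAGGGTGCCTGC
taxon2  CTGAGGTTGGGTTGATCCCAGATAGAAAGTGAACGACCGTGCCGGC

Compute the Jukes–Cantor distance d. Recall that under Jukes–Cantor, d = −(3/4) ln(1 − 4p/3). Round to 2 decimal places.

The sequences differ at 6 of 46 sites (8, 11, 31, 37, 38, 44), so p = 6/46 ≈ 0.130435.
d = −(3/4) ln(1 − 4p/3) = −0.75 ln(1 − 0.173913) = −0.75 ln(0.826087)
  = −0.75 × (-0.191055) = 0.143291 substitutions/site.

0.14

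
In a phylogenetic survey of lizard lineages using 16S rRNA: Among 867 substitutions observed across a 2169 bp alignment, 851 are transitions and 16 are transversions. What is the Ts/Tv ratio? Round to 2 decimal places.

53.19

R = 851/16 = 53.1875 ≈ 53.19 (to 2 d.p.).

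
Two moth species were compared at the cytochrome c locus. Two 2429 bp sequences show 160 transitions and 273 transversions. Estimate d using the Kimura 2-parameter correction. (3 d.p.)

P = 160/2429 ≈ 0.065871 and Q = 273/2429 ≈ 0.112392.
Under the Kimura two-parameter model, d = −½ ln(1 − 2P − Q) − ¼ ln(1 − 2Q).
1 − 2P − Q = 0.755866, giving −½ ln(0.755866) = 0.139946.
1 − 2Q = 0.775216, giving −¼ ln(0.775216) = 0.063653.
d = 0.139946 + 0.063653 = 0.203599.

0.204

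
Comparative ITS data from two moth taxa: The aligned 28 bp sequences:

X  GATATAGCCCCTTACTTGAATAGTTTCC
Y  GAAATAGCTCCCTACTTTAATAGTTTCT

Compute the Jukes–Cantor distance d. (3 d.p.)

0.204

The sequences differ at 5 of 28 sites (3, 9, 12, 18, 28), so p = 5/28 ≈ 0.178571.
d = −(3/4) ln(1 − 4p/3) = −0.75 ln(1 − 0.238095) = −0.75 ln(0.761905)
  = −0.75 × (-0.271933) = 0.203950 substitutions/site.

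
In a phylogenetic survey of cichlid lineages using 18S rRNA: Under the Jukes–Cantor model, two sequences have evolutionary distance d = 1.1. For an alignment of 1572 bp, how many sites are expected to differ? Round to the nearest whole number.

907

Invert JC69: p = (3/4)(1 − e^(−4d/3)) = 0.75 × (1 − e^(-1.466667)) = 0.75 × (1 − 0.230693) = 0.576980.
Expected differing sites = pL ≈ 0.576980 × 1572 = 907.01256 ≈ 907.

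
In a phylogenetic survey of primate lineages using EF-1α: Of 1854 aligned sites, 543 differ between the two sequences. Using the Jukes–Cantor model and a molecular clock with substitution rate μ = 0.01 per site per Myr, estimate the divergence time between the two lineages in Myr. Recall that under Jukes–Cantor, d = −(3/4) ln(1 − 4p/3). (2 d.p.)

18.57

p = 543/1854 ≈ 0.29288.
d = −(3/4) ln(1 − 4p/3) = −0.75 ln(1 − 0.390507) = −0.75 ln(0.609493)
  = −0.75 × (-0.495128) = 0.371346 substitutions/site.
Under a molecular clock d = 2μt, so t = d/(2μ) = 0.371346 / (2 × 0.01) = 18.57 Myr.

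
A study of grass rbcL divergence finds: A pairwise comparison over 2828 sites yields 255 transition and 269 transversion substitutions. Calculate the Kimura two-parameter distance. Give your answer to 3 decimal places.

0.214

P = 255/2828 ≈ 0.09017 and Q = 269/2828 ≈ 0.09512.
Under the Kimura two-parameter model, d = −½ ln(1 − 2P − Q) − ¼ ln(1 − 2Q).
1 − 2P − Q = 0.72454, giving −½ ln(0.72454) = 0.161109.
1 − 2Q = 0.80976, giving −¼ ln(0.80976) = 0.052754.
d = 0.161109 + 0.052754 = 0.213863.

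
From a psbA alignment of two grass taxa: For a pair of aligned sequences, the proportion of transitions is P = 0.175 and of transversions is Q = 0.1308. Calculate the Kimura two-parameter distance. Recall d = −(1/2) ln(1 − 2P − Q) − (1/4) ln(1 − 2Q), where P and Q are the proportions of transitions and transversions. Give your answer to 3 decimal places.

0.404

Under the Kimura two-parameter model, d = −½ ln(1 − 2P − Q) − ¼ ln(1 − 2Q).
1 − 2P − Q = 0.5192, giving −½ ln(0.5192) = 0.327733.
1 − 2Q = 0.7384, giving −¼ ln(0.7384) = 0.075817.
d = 0.327733 + 0.075817 = 0.403550.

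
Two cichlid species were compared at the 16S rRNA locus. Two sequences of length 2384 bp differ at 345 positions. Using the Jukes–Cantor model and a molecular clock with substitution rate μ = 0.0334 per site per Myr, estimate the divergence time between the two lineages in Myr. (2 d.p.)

p = 345/2384 ≈ 0.144715.
d = −(3/4) ln(1 − 4p/3) = −0.75 ln(1 − 0.192953) = −0.75 ln(0.807047)
  = −0.75 × (-0.214373) = 0.160780 substitutions/site.
Under a molecular clock d = 2μt, so t = d/(2μ) = 0.160780 / (2 × 0.0334) = 2.41 Myr.

2.41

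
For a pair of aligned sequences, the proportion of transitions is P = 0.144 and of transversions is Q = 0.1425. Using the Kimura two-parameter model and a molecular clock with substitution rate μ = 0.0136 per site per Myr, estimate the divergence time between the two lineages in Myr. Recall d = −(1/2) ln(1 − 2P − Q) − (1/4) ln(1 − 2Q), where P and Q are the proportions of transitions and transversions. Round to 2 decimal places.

13.43

Under the Kimura two-parameter model, d = −½ ln(1 − 2P − Q) − ¼ ln(1 − 2Q).
1 − 2P − Q = 0.5695, giving −½ ln(0.5695) = 0.281498.
1 − 2Q = 0.715, giving −¼ ln(0.715) = 0.083868.
d = 0.281498 + 0.083868 = 0.365366.
Under a molecular clock d = 2μt, so t = d/(2μ) = 0.365366 / (2 × 0.0136) = 13.43 Myr.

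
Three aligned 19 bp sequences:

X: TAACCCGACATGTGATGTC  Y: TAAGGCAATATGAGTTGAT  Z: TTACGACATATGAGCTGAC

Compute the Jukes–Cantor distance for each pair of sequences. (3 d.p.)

X–Y: 8/19 sites differ → p ≈ 0.421053, d = −0.75 ln(1 − 0.561404) = 0.618132 ≈ 0.618.
X–Z: 8/19 sites differ → p ≈ 0.421053, d = −0.75 ln(1 − 0.561404) = 0.618132 ≈ 0.618.
Y–Z: 6/19 sites differ → p ≈ 0.315789, d = −0.75 ln(1 − 0.421052) = 0.409907 ≈ 0.410.

d(X,Y) = 0.618, d(X,Z) = 0.618, d(Y,Z) = 0.410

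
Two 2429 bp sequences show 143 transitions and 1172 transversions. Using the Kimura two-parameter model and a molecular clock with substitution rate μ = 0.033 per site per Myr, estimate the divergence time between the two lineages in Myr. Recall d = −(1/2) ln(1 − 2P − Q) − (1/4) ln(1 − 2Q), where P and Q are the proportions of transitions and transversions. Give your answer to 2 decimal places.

19.65

P = 143/2429 ≈ 0.058872 and Q = 1172/2429 ≈ 0.482503.
Under the Kimura two-parameter model, d = −½ ln(1 − 2P − Q) − ¼ ln(1 − 2Q).
1 − 2P − Q = 0.399753, giving −½ ln(0.399753) = 0.458454.
1 − 2Q = 0.034994, giving −¼ ln(0.034994) = 0.838145.
d = 0.458454 + 0.838145 = 1.296599.
Under a molecular clock d = 2μt, so t = d/(2μ) = 1.296599 / (2 × 0.033) = 19.65 Myr.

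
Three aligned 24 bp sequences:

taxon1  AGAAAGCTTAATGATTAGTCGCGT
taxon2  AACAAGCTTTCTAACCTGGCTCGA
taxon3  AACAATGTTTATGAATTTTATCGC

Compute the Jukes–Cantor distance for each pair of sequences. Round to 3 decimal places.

d(taxon1,taxon2) = 0.708, d(taxon1,taxon3) = 0.708, d(taxon2,taxon3) = 0.608

taxon1–taxon2: 11/24 sites differ → p ≈ 0.458333, d = −0.75 ln(1 − 0.611111) = 0.708346 ≈ 0.708.
taxon1–taxon3: 11/24 sites differ → p ≈ 0.458333, d = −0.75 ln(1 − 0.611111) = 0.708346 ≈ 0.708.
taxon2–taxon3: 10/24 sites differ → p ≈ 0.416667, d = −0.75 ln(1 − 0.555556) = 0.608198 ≈ 0.608.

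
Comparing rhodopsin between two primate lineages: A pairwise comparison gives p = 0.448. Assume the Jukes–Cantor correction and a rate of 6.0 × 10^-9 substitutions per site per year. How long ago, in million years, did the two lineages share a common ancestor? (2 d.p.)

56.85

d = −(3/4) ln(1 − 4p/3) = −0.75 ln(1 − 0.597333) = −0.75 ln(0.402667)
  = −0.75 × (-0.909645) = 0.682234 substitutions/site.
Under a molecular clock d = 2μt, so t = d/(2μ) = 0.682234 / (2 × 6.0 × 10^-9) = 56.85 million years.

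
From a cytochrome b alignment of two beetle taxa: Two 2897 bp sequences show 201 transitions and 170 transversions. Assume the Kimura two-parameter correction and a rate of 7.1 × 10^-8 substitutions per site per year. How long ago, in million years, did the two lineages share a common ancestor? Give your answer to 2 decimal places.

P = 201/2897 ≈ 0.069382 and Q = 170/2897 ≈ 0.058681.
Under the Kimura two-parameter model, d = −½ ln(1 − 2P − Q) − ¼ ln(1 − 2Q).
1 − 2P − Q = 0.802555, giving −½ ln(0.802555) = 0.109977.
1 − 2Q = 0.882638, giving −¼ ln(0.882638) = 0.031210.
d = 0.109977 + 0.031210 = 0.141187.
Under a molecular clock d = 2μt, so t = d/(2μ) = 0.141187 / (2 × 7.1 × 10^-8) = 0.99 million years.

0.99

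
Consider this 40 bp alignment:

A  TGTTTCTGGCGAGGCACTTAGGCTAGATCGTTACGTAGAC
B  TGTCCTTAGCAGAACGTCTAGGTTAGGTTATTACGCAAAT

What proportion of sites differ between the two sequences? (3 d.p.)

The sequences differ at 18 of 40 positions.
p = 18/40 = 0.450.

0.450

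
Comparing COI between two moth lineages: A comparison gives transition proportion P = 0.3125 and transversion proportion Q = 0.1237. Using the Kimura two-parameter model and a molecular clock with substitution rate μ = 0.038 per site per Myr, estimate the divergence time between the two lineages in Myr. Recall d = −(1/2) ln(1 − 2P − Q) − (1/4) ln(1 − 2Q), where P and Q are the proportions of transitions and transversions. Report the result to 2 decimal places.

10.02

Under the Kimura two-parameter model, d = −½ ln(1 − 2P − Q) − ¼ ln(1 − 2Q).
1 − 2P − Q = 0.2513, giving −½ ln(0.2513) = 0.690554.
1 − 2Q = 0.7526, giving −¼ ln(0.7526) = 0.071055.
d = 0.690554 + 0.071055 = 0.761609.
Under a molecular clock d = 2μt, so t = d/(2μ) = 0.761609 / (2 × 0.038) = 10.02 Myr.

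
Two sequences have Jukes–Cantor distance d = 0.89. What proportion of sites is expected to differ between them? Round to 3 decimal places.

0.521

p = (3/4)(1 − e^(−4d/3)) = 0.75 × (1 − e^(-1.186667)) = 0.75 × (1 − 0.305237) = 0.521072.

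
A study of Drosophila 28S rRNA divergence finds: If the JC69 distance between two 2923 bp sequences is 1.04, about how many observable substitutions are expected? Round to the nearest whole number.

1644

Invert JC69: p = (3/4)(1 − e^(−4d/3)) = 0.75 × (1 − e^(-1.386667)) = 0.75 × (1 − 0.249907) = 0.562570.
Expected differing sites = pL ≈ 0.562570 × 2923 = 1644.39211 ≈ 1644.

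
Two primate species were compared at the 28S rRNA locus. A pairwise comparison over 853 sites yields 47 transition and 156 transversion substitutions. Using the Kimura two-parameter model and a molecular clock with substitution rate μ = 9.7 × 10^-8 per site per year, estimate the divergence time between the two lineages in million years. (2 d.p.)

P = 47/853 ≈ 0.0551 and Q = 156/853 ≈ 0.182884.
Under the Kimura two-parameter model, d = −½ ln(1 − 2P − Q) − ¼ ln(1 − 2Q).
1 − 2P − Q = 0.706916, giving −½ ln(0.706916) = 0.173422.
1 − 2Q = 0.634232, giving −¼ ln(0.634232) = 0.113835.
d = 0.173422 + 0.113835 = 0.287257.
Under a molecular clock d = 2μt, so t = d/(2μ) = 0.287257 / (2 × 9.7 × 10^-8) = 1.48 million years.

1.48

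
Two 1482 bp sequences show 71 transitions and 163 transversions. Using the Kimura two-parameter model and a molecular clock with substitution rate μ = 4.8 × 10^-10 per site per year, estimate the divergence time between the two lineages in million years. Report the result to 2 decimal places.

184.71

P = 71/1482 ≈ 0.047908 and Q = 163/1482 ≈ 0.109987.
Under the Kimura two-parameter model, d = −½ ln(1 − 2P − Q) − ¼ ln(1 − 2Q).
1 − 2P − Q = 0.794197, giving −½ ln(0.794197) = 0.115212.
1 − 2Q = 0.780026, giving −¼ ln(0.780026) = 0.062107.
d = 0.115212 + 0.062107 = 0.177319.
Under a molecular clock d = 2μt, so t = d/(2μ) = 0.177319 / (2 × 4.8 × 10^-10) = 184.71 million years.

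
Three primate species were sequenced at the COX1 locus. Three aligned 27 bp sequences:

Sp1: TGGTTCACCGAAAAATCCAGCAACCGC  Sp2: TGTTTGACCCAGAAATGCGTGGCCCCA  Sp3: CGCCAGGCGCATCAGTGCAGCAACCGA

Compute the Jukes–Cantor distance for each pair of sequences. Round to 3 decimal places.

Sp1–Sp2: 12/27 sites differ → p ≈ 0.444444, d = −0.75 ln(1 − 0.592592) = 0.673455 ≈ 0.673.
Sp1–Sp3: 13/27 sites differ → p ≈ 0.481481, d = −0.75 ln(1 − 0.641975) = 0.770364 ≈ 0.770.
Sp2–Sp3: 15/27 sites differ → p ≈ 0.555556, d = −0.75 ln(1 − 0.740741) = 1.012446 ≈ 1.012.

d(Sp1,Sp2) = 0.673, d(Sp1,Sp3) = 0.770, d(Sp2,Sp3) = 1.012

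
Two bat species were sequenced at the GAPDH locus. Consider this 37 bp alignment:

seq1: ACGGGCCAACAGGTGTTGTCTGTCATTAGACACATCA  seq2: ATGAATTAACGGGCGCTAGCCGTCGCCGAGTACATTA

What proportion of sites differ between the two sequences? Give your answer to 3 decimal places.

0.514

The sequences differ at 19 of 37 positions.
p = 19/37 = 0.513513… ≈ 0.514 (to 3 d.p.).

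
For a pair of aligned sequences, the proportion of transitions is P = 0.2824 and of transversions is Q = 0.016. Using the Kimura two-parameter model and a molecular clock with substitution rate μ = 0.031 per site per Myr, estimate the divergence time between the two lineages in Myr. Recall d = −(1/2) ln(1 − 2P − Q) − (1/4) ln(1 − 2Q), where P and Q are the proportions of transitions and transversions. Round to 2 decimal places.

Under the Kimura two-parameter model, d = −½ ln(1 − 2P − Q) − ¼ ln(1 − 2Q).
1 − 2P − Q = 0.4192, giving −½ ln(0.4192) = 0.434704.
1 − 2Q = 0.968, giving −¼ ln(0.968) = 0.008131.
d = 0.434704 + 0.008131 = 0.442835.
Under a molecular clock d = 2μt, so t = d/(2μ) = 0.442835 / (2 × 0.031) = 7.14 Myr.

7.14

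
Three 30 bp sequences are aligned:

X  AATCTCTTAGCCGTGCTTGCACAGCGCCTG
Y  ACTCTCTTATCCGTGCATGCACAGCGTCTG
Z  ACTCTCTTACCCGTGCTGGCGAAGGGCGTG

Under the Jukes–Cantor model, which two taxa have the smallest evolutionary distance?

X–Y: 4/30 differ, p = 0.133, d = 0.147.
X–Z: 7/30 differ, p = 0.233, d = 0.280.
Y–Z: 8/30 differ, p = 0.267, d = 0.330.
The smallest distance is between X and Y.

X and Y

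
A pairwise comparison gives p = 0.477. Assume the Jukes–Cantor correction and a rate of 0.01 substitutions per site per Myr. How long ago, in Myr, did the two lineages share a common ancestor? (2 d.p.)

d = −(3/4) ln(1 − 4p/3) = −0.75 ln(1 − 0.636) = −0.75 ln(0.364)
  = −0.75 × (-1.010601) = 0.757951 substitutions/site.
Under a molecular clock d = 2μt, so t = d/(2μ) = 0.757951 / (2 × 0.01) = 37.90 Myr.

37.90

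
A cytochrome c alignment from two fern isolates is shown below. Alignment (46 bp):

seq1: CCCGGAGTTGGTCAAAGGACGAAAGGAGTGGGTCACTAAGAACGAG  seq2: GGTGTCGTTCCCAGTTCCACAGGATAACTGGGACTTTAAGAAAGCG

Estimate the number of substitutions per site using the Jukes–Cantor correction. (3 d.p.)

0.967

The sequences differ at 25 of 46 sites, so p = 25/46 ≈ 0.543478.
d = −(3/4) ln(1 − 4p/3) = −0.75 ln(1 − 0.724637) = −0.75 ln(0.275363)
  = −0.75 × (-1.289665) = 0.967249 substitutions/site.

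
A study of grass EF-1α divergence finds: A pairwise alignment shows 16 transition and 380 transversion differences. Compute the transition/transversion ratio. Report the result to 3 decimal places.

R = 16/380 = 0.042105… ≈ 0.042 (to 3 d.p.).

0.042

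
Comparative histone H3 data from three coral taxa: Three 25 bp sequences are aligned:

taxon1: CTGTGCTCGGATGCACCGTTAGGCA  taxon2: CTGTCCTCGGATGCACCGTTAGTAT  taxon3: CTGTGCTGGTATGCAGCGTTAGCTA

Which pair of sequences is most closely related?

taxon1 and taxon2

taxon1–taxon2: 4/25 differ, p = 0.160, d = 0.180.
taxon1–taxon3: 5/25 differ, p = 0.200, d = 0.233.
taxon2–taxon3: 7/25 differ, p = 0.280, d = 0.351.
The smallest distance is between taxon1 and taxon2.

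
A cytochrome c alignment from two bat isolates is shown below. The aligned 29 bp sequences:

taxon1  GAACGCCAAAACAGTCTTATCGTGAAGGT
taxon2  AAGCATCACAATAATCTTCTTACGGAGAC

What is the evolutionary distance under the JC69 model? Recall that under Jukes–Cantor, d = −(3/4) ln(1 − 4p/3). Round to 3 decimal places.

The sequences differ at 14 of 29 sites, so p = 14/29 ≈ 0.482759.
d = −(3/4) ln(1 − 4p/3) = −0.75 ln(1 − 0.643679) = −0.75 ln(0.356321)
  = −0.75 × (-1.031923) = 0.773942 substitutions/site.

0.774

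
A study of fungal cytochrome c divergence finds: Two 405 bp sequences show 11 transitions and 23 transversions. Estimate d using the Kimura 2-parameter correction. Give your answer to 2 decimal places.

P = 11/405 ≈ 0.02716 and Q = 23/405 ≈ 0.05679.
Under the Kimura two-parameter model, d = −½ ln(1 − 2P − Q) − ¼ ln(1 − 2Q).
1 − 2P − Q = 0.88889, giving −½ ln(0.88889) = 0.058891.
1 − 2Q = 0.88642, giving −¼ ln(0.88642) = 0.030141.
d = 0.058891 + 0.030141 = 0.089032.

0.09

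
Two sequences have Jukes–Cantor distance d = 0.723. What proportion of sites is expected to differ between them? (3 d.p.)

0.464

p = (3/4)(1 − e^(−4d/3)) = 0.75 × (1 − e^(-0.964)) = 0.75 × (1 − 0.381364) = 0.463977.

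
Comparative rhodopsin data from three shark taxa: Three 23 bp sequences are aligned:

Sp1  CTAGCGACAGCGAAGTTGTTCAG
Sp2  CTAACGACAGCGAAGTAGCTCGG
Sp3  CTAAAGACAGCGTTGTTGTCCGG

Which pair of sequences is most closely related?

Sp1–Sp2: 4/23 differ, p = 0.174, d = 0.198.
Sp1–Sp3: 6/23 differ, p = 0.261, d = 0.321.
Sp2–Sp3: 6/23 differ, p = 0.261, d = 0.321.
The smallest distance is between Sp1 and Sp2.

Sp1 and Sp2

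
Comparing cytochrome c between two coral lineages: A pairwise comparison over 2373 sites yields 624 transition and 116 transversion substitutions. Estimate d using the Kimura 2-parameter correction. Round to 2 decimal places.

0.45

P = 624/2373 ≈ 0.262958 and Q = 116/2373 ≈ 0.048883.
Under the Kimura two-parameter model, d = −½ ln(1 − 2P − Q) − ¼ ln(1 − 2Q).
1 − 2P − Q = 0.425201, giving −½ ln(0.425201) = 0.427597.
1 − 2Q = 0.902234, giving −¼ ln(0.902234) = 0.025720.
d = 0.427597 + 0.025720 = 0.453317.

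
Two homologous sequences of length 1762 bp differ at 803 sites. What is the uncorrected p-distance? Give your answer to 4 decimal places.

0.4557

p = 803/1762 = 0.455732… ≈ 0.4557 (to 4 d.p.).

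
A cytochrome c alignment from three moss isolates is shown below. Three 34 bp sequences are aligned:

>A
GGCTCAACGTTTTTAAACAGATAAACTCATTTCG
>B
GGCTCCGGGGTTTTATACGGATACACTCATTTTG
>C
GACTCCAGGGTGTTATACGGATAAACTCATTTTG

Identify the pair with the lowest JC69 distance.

B and C

A–B: 8/34 differ, p = 0.235, d = 0.282.
A–C: 8/34 differ, p = 0.235, d = 0.282.
B–C: 4/34 differ, p = 0.118, d = 0.128.
The smallest distance is between B and C.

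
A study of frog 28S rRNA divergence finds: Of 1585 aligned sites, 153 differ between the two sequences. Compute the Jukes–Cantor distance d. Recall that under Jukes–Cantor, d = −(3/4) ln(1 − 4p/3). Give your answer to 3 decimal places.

p = 153/1585 ≈ 0.09653.
d = −(3/4) ln(1 − 4p/3) = −0.75 ln(1 − 0.128707) = −0.75 ln(0.871293)
  = −0.75 × (-0.137777) = 0.103333 substitutions/site.

0.103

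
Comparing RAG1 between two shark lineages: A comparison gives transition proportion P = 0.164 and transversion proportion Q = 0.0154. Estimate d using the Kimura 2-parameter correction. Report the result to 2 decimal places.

Under the Kimura two-parameter model, d = −½ ln(1 − 2P − Q) − ¼ ln(1 − 2Q).
1 − 2P − Q = 0.6566, giving −½ ln(0.6566) = 0.210340.
1 − 2Q = 0.9692, giving −¼ ln(0.9692) = 0.007821.
d = 0.210340 + 0.007821 = 0.218161.

0.22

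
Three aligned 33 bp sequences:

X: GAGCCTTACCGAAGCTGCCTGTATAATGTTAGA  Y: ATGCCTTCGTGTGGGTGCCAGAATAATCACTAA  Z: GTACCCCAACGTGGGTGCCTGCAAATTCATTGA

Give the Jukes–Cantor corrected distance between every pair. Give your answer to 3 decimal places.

X–Y: 15/33 sites differ → p ≈ 0.454545, d = −0.75 ln(1 − 0.60606) = 0.698667 ≈ 0.699.
X–Z: 14/33 sites differ → p ≈ 0.424242, d = −0.75 ln(1 − 0.565656) = 0.625439 ≈ 0.625.
Y–Z: 13/33 sites differ → p ≈ 0.393939, d = −0.75 ln(1 − 0.525252) = 0.558728 ≈ 0.559.

d(X,Y) = 0.699, d(X,Z) = 0.625, d(Y,Z) = 0.559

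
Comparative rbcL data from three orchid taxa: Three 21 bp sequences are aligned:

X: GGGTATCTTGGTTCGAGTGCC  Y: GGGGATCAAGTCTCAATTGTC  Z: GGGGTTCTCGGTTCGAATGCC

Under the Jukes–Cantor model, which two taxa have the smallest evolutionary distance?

X and Z

X–Y: 8/21 differ, p = 0.381, d = 0.532.
X–Z: 4/21 differ, p = 0.190, d = 0.220.
Y–Z: 8/21 differ, p = 0.381, d = 0.532.
The smallest distance is between X and Z.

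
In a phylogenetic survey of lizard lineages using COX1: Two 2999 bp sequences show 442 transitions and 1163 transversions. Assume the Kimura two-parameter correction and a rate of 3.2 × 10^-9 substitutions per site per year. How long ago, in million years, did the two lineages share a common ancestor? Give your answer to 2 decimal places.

148.02

P = 442/2999 ≈ 0.147382 and Q = 1163/2999 ≈ 0.387796.
Under the Kimura two-parameter model, d = −½ ln(1 − 2P − Q) − ¼ ln(1 − 2Q).
1 − 2P − Q = 0.31744, giving −½ ln(0.31744) = 0.573733.
1 − 2Q = 0.224408, giving −¼ ln(0.224408) = 0.373572.
d = 0.573733 + 0.373572 = 0.947305.
Under a molecular clock d = 2μt, so t = d/(2μ) = 0.947305 / (2 × 3.2 × 10^-9) = 148.02 million years.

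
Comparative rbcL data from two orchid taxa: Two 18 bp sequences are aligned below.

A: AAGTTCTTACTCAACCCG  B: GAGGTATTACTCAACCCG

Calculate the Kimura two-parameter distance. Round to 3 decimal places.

0.188

Of 18 sites, 1 differences are transitions and 2 are transversions, so P = 1/18 ≈ 0.055556 and Q = 2/18 ≈ 0.111111.
Under the Kimura two-parameter model, d = −½ ln(1 − 2P − Q) − ¼ ln(1 − 2Q).
1 − 2P − Q = 0.777777, giving −½ ln(0.777777) = 0.125658.
1 − 2Q = 0.777778, giving −¼ ln(0.777778) = 0.062829.
d = 0.125658 + 0.062829 = 0.188487.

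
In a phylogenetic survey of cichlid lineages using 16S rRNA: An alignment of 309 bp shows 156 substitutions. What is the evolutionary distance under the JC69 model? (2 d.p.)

p = 156/309 ≈ 0.504854.
d = −(3/4) ln(1 − 4p/3) = −0.75 ln(1 − 0.673139) = −0.75 ln(0.326861)
  = −0.75 × (-1.118220) = 0.838665 substitutions/site.

0.84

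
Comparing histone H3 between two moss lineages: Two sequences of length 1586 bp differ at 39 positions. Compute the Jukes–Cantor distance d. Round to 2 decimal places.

p = 39/1586 ≈ 0.02459.
d = −(3/4) ln(1 − 4p/3) = −0.75 ln(1 − 0.032787) = −0.75 ln(0.967213)
  = −0.75 × (-0.033337) = 0.025003 substitutions/site.

0.03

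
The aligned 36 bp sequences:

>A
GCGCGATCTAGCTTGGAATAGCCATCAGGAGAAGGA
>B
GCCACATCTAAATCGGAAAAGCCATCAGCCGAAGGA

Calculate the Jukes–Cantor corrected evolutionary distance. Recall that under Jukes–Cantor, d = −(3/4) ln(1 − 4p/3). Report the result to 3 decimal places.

0.304

The sequences differ at 9 of 36 sites (3, 4, 5, 11, 12, 14, 19, 29, 30), so p = 9/36 = 0.25.
d = −(3/4) ln(1 − 4p/3) = −0.75 ln(1 − 0.333333) = −0.75 ln(0.666667)
  = −0.75 × (-0.405465) = 0.304099 substitutions/site.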